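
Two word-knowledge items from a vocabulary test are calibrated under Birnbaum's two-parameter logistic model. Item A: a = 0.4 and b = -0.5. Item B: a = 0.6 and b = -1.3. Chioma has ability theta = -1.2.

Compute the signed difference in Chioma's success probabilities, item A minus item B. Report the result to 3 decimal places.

-0.085

P(theta) = 1 / (1 + exp(−a(theta − b)))
P_A = 0.4305
P_B = 0.5150
P_A − P_B = -0.0845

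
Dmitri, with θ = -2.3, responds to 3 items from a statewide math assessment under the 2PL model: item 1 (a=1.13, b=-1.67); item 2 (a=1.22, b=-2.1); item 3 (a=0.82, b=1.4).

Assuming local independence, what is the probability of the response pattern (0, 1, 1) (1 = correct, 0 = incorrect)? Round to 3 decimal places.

0.014

P(θ) = 1 / (1 + exp(−a(θ − b)))
P_1 = 1/(1+e^{0.7119}) = 0.3292
P_2 = 1/(1+e^{0.2440}) = 0.4393
P_3 = 1/(1+e^{3.0340}) = 0.0459
L = (1−P_1) × P_2 × P_3 = 0.6708 × 0.4393 × 0.0459 = 0.01353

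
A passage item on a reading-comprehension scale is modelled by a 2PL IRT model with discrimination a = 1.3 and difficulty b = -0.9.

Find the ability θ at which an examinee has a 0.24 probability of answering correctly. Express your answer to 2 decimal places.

-1.79

P(θ) = 1 / (1 + exp(−a(θ − b)))
logit = ln(0.2400/0.7600) = -1.1527
θ = b + logit/(a) = -0.9 + (-1.1527)/1.3000 = -1.7867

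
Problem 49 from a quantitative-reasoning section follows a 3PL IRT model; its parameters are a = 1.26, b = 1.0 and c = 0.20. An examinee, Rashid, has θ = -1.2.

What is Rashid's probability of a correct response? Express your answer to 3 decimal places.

0.247

P(θ) = c + (1 − c) · 1 / (1 + exp(−a(θ − b)))
Exponent: 1.26 × (-1.2 − 1.0) = -2.7720
1/(1 + e^{2.7720}) = 0.0589
P = 0.20 + 0.80 × 0.0589 = 0.2471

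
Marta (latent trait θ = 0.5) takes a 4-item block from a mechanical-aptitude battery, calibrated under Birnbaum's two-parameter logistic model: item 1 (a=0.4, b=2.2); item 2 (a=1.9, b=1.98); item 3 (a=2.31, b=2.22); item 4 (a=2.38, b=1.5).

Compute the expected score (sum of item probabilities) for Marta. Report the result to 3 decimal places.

0.496

P(θ) = 1 / (1 + exp(−a(θ − b)))
P_1 = 1/(1+e^{0.6800}) = 0.3363
P_2 = 1/(1+e^{2.8120}) = 0.0567
P_3 = 1/(1+e^{3.9732}) = 0.0185
P_4 = 1/(1+e^{2.3800}) = 0.0847
E[score] = 0.3363 + 0.0567 + 0.0185 + 0.0847 = 0.4961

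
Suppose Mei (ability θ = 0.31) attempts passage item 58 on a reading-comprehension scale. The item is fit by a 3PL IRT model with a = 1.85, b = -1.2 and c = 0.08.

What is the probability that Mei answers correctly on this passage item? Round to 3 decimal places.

0.947

P(θ) = c + (1 − c) · 1 / (1 + exp(−a(θ − b)))
Exponent: 1.85 × (0.31 − (-1.2)) = 2.7935
1/(1 + e^{-2.7935}) = 0.9423
P = 0.08 + 0.92 × 0.9423 = 0.9469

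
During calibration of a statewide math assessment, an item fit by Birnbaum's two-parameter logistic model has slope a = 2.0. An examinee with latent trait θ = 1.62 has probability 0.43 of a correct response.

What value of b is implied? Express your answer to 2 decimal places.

P(θ) = 1 / (1 + exp(−a(θ − b)))
logit(0.43) = ln(0.43/0.57) = -0.2819
b = θ − logit/(a) = 1.62 − (-0.2819)/2.0000 = 1.7609

1.76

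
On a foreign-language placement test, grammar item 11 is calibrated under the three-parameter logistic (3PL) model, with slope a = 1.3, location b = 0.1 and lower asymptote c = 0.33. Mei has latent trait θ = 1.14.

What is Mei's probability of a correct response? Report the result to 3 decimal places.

0.862

P(θ) = c + (1 − c) · 1 / (1 + exp(−a(θ − b)))
Exponent: 1.3 × (1.14 − 0.1) = 1.3520
1/(1 + e^{-1.3520}) = 0.7945
P = 0.33 + 0.67 × 0.7945 = 0.8623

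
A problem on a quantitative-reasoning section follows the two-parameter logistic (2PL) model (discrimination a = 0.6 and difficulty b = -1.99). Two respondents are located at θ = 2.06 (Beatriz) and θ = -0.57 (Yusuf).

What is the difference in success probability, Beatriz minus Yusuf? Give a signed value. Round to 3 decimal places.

0.218

P(θ) = 1 / (1 + exp(−a(θ − b)))
P(Beatriz) = 0.9191  [exponent 2.4300]
P(Yusuf) = 0.7010  [exponent 0.8520]
Difference = 0.9191 − 0.7010 = 0.2181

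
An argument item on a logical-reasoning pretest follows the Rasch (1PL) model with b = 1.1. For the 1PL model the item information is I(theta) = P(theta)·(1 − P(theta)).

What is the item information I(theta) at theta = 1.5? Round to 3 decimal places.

P = 1/(1+e^{-0.4000}) = 0.5987
P(1−P) = 0.5987 × 0.4013 = 0.2403
I = P(1−P) = 0.24026

0.240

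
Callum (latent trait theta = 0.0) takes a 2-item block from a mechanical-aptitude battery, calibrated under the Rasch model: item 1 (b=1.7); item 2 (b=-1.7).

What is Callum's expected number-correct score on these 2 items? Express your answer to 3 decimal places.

1.000

P(theta) = 1 / (1 + exp(−(theta − b)))
P_1 = 1/(1+e^{1.7000}) = 0.1545
P_2 = 1/(1+e^{-1.7000}) = 0.8455
E[score] = 0.1545 + 0.8455 = 1.0000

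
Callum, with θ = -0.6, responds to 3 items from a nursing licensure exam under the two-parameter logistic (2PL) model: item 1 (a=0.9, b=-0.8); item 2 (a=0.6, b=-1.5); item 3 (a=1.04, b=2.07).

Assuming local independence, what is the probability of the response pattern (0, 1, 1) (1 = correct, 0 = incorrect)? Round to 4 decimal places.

0.0168

P(θ) = 1 / (1 + exp(−a(θ − b)))
P_1 = 1/(1+e^{-0.1800}) = 0.5449
P_2 = 1/(1+e^{-0.5400}) = 0.6318
P_3 = 1/(1+e^{2.7768}) = 0.0586
L = (1−P_1) × P_2 × P_3 = 0.4551 × 0.6318 × 0.0586 = 0.01685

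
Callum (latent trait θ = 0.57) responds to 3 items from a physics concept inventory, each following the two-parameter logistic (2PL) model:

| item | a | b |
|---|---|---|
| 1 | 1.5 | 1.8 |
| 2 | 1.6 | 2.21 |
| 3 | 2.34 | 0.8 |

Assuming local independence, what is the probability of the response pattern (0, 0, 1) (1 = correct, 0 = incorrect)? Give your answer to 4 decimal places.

P(θ) = 1 / (1 + exp(−a(θ − b)))
P_1 = 1/(1+e^{1.8450}) = 0.1365
P_2 = 1/(1+e^{2.6240}) = 0.0676
P_3 = 1/(1+e^{0.5382}) = 0.3686
L = (1−P_1) × (1−P_2) × P_3 = 0.8635 × 0.9324 × 0.3686 = 0.29679

0.2968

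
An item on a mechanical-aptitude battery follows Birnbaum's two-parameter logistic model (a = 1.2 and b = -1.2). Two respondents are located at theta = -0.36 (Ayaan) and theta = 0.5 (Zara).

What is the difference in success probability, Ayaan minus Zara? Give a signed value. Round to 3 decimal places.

P(theta) = 1 / (1 + exp(−a(theta − b)))
P(Ayaan) = 0.7326  [exponent 1.0080]
P(Zara) = 0.8849  [exponent 2.0400]
Difference = 0.7326 − 0.8849 = -0.1523

-0.152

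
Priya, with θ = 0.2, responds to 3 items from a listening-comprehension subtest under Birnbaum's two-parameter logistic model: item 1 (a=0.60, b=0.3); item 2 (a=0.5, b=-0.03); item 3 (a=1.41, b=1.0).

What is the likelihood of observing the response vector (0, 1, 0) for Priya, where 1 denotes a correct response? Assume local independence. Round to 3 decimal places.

0.206

P(θ) = 1 / (1 + exp(−a(θ − b)))
P_1 = 1/(1+e^{0.0600}) = 0.4850
P_2 = 1/(1+e^{-0.1150}) = 0.5287
P_3 = 1/(1+e^{1.1280}) = 0.2445
L = (1−P_1) × P_2 × (1−P_3) = 0.5150 × 0.5287 × 0.7555 = 0.20570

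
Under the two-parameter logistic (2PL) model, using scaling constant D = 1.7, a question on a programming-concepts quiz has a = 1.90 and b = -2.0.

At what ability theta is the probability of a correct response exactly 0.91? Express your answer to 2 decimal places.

P(theta) = 1 / (1 + exp(−D·a(theta − b)))
logit = ln(0.9100/0.0900) = 2.3136
theta = b + logit/(1.7·a) = -2.0 + 2.3136/3.2300 = -1.2837

-1.28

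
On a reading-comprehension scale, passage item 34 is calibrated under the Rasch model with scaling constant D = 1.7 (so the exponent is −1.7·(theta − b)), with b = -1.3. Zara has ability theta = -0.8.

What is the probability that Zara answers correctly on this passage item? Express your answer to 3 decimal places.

P(theta) = 1 / (1 + exp(−D·(theta − b)))
Exponent: 1.7 × (-0.8 − (-1.3)) = 0.8500
1/(1 + e^{-0.8500}) = 0.7006
P = 0.7006

0.701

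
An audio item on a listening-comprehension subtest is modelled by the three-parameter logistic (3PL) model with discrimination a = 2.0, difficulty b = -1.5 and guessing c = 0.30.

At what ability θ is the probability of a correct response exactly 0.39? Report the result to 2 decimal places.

P(θ) = c + (1 − c) · 1 / (1 + exp(−a(θ − b)))
Remove guessing floor: (0.39 − 0.30)/(1 − 0.30) = 0.1286
logit = ln(0.1286/0.8714) = -1.9136
θ = b + logit/(a) = -1.5 + (-1.9136)/2.0000 = -2.4568

-2.46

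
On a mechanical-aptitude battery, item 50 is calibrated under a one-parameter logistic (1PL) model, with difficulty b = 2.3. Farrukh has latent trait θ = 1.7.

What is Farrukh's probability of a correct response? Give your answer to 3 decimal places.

0.354

P(θ) = 1 / (1 + exp(−(θ − b)))
Exponent: (1.7 − 2.3) = -0.6000
1/(1 + e^{0.6000}) = 0.3543
P = 0.3543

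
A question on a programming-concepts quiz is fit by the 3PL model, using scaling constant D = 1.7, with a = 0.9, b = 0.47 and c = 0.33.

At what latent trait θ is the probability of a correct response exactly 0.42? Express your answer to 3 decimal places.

P(θ) = c + (1 − c) · 1 / (1 + exp(−D·a(θ − b)))
Remove guessing floor: (0.42 − 0.33)/(1 − 0.33) = 0.1343
logit = ln(0.1343/0.8657) = -1.8632
θ = b + logit/(1.7·a) = 0.47 + (-1.8632)/1.5300 = -0.7478

-0.748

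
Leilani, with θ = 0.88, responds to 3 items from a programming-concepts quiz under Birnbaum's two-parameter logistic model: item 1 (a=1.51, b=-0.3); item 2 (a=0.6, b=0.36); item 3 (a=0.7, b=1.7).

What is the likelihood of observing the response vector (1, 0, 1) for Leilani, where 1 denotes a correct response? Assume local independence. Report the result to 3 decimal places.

P(θ) = 1 / (1 + exp(−a(θ − b)))
P_1 = 1/(1+e^{-1.7818}) = 0.8559
P_2 = 1/(1+e^{-0.3120}) = 0.5774
P_3 = 1/(1+e^{0.5740}) = 0.3603
L = P_1 × (1−P_2) × P_3 = 0.8559 × 0.4226 × 0.3603 = 0.13034

0.130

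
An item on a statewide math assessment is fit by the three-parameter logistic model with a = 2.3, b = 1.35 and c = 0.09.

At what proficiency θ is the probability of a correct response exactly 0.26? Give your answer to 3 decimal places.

0.710

P(θ) = c + (1 − c) · 1 / (1 + exp(−a(θ − b)))
Remove guessing floor: (0.26 − 0.09)/(1 − 0.09) = 0.1868
logit = ln(0.1868/0.8132) = -1.4709
θ = b + logit/(a) = 1.35 + (-1.4709)/2.3000 = 0.7105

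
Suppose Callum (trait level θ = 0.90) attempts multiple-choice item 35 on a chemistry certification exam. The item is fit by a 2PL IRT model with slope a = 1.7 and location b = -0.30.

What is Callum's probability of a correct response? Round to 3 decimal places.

0.885

P(θ) = 1 / (1 + exp(−a(θ − b)))
Exponent: 1.7 × (0.90 − (-0.30)) = 2.0400
1/(1 + e^{-2.0400}) = 0.8849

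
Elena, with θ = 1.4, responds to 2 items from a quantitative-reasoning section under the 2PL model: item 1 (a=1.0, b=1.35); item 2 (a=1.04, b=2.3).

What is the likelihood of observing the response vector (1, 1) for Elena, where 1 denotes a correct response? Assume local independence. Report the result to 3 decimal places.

P(θ) = 1 / (1 + exp(−a(θ − b)))
P_1 = 1/(1+e^{-0.0500}) = 0.5125
P_2 = 1/(1+e^{0.9360}) = 0.2817
L = P_1 × P_2 = 0.5125 × 0.2817 = 0.14438

0.144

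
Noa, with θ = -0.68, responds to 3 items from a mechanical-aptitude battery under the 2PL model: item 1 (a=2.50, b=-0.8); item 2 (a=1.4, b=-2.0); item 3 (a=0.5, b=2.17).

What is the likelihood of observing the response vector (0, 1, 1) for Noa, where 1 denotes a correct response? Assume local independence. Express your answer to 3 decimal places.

P(θ) = 1 / (1 + exp(−a(θ − b)))
P_1 = 1/(1+e^{-0.3000}) = 0.5744
P_2 = 1/(1+e^{-1.8480}) = 0.8639
P_3 = 1/(1+e^{1.4250}) = 0.1939
L = (1−P_1) × P_2 × P_3 = 0.4256 × 0.8639 × 0.1939 = 0.07128

0.071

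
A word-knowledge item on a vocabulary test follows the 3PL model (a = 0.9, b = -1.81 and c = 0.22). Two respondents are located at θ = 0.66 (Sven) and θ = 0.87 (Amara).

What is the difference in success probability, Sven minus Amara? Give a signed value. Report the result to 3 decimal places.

-0.012

P(θ) = c + (1 − c) · 1 / (1 + exp(−a(θ − b)))
P(Sven) = 0.9238  [exponent 2.2230]
P(Amara) = 0.9358  [exponent 2.4120]
Difference = 0.9238 − 0.9358 = -0.0120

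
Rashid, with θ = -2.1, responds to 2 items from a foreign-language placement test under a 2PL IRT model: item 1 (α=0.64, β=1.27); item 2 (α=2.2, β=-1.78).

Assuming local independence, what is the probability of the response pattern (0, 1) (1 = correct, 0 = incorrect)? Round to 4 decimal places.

0.2966

P(θ) = 1 / (1 + exp(−α(θ − β)))
P_1 = 1/(1+e^{2.1568}) = 0.1037
P_2 = 1/(1+e^{0.7040}) = 0.3309
L = (1−P_1) × P_2 = 0.8963 × 0.3309 = 0.29661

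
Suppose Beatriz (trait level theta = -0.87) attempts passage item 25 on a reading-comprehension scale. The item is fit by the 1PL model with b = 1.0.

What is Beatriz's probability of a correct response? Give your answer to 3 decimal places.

P(theta) = 1 / (1 + exp(−(theta − b)))
Exponent: (-0.87 − 1.0) = -1.8700
1/(1 + e^{1.8700}) = 0.1335
P = 0.1335

0.134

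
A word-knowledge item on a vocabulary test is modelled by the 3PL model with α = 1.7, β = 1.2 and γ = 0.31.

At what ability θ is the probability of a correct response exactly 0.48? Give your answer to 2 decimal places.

P(θ) = γ + (1 − γ) · 1 / (1 + exp(−α(θ − β)))
Remove guessing floor: (0.48 − 0.31)/(1 − 0.31) = 0.2464
logit = ln(0.2464/0.7536) = -1.1180
θ = β + logit/(α) = 1.2 + (-1.1180)/1.7000 = 0.5423

0.54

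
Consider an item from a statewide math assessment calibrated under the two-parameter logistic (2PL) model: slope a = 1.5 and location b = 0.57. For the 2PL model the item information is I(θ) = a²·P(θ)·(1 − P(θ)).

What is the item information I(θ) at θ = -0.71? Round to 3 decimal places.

P = 1/(1+e^{1.9200}) = 0.1279
P(1−P) = 0.1279 × 0.8721 = 0.1115
I = a² × P(1−P) = 1.5² × 0.1115 = 0.25090

0.251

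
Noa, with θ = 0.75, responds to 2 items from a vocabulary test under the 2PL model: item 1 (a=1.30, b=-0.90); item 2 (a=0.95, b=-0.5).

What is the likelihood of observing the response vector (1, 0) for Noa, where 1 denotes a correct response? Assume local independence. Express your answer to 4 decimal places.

P(θ) = 1 / (1 + exp(−a(θ − b)))
P_1 = 1/(1+e^{-2.1450}) = 0.8952
P_2 = 1/(1+e^{-1.1875}) = 0.7663
L = P_1 × (1−P_2) = 0.8952 × 0.2337 = 0.20921

0.2092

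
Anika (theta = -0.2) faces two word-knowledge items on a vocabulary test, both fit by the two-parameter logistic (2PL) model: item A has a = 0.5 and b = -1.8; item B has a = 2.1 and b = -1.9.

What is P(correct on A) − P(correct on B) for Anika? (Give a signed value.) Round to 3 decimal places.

-0.283

P(theta) = 1 / (1 + exp(−a(theta − b)))
P_A = 0.6900
P_B = 0.9726
P_A − P_B = -0.2826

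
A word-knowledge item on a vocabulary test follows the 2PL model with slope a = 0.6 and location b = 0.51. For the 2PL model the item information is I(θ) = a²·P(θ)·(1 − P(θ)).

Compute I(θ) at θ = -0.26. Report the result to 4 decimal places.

P = 1/(1+e^{0.4620}) = 0.3865
P(1−P) = 0.3865 × 0.6135 = 0.2371
I = a² × P(1−P) = 0.6² × 0.2371 = 0.08536

0.0854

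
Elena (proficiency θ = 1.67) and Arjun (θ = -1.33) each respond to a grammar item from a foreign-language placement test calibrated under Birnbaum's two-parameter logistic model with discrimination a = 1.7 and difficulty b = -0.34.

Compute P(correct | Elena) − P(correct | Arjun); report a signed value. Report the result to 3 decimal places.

P(θ) = 1 / (1 + exp(−a(θ − b)))
P(Elena) = 0.9682  [exponent 3.4170]
P(Arjun) = 0.1567  [exponent -1.6830]
Difference = 0.9682 − 0.1567 = 0.8115

0.812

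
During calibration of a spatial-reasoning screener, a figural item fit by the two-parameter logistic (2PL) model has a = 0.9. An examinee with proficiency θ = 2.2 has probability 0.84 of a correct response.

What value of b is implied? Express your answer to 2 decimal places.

P(θ) = 1 / (1 + exp(−a(θ − b)))
logit(0.84) = ln(0.84/0.16) = 1.6582
b = θ − logit/(a) = 2.2 − 1.6582/0.9000 = 0.3575

0.36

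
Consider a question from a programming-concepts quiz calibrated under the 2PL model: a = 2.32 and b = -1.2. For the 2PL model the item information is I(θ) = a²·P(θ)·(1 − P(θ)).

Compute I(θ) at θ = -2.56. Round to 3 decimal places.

P = 1/(1+e^{3.1552}) = 0.0409
P(1−P) = 0.0409 × 0.9591 = 0.0392
I = a² × P(1−P) = 2.32² × 0.0392 = 0.21107

0.211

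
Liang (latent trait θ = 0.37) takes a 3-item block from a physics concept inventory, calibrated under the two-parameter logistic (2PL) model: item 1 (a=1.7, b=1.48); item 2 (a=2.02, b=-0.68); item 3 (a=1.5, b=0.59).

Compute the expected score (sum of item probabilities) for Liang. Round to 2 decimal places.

1.44

P(θ) = 1 / (1 + exp(−a(θ − b)))
P_1 = 1/(1+e^{1.8870}) = 0.1316
P_2 = 1/(1+e^{-2.1210}) = 0.8929
P_3 = 1/(1+e^{0.3300}) = 0.4182
E[score] = 0.1316 + 0.8929 + 0.4182 = 1.4428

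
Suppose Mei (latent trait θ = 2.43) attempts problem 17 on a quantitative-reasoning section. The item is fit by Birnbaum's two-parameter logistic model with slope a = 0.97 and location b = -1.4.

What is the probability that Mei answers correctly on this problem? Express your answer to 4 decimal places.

0.9762

P(θ) = 1 / (1 + exp(−a(θ − b)))
Exponent: 0.97 × (2.43 − (-1.4)) = 3.7151
1/(1 + e^{-3.7151}) = 0.9762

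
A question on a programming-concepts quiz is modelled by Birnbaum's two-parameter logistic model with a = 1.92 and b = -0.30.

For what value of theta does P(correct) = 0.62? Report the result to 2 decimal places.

-0.05

P(theta) = 1 / (1 + exp(−a(theta − b)))
logit = ln(0.6200/0.3800) = 0.4895
theta = b + logit/(a) = -0.30 + 0.4895/1.9200 = -0.0450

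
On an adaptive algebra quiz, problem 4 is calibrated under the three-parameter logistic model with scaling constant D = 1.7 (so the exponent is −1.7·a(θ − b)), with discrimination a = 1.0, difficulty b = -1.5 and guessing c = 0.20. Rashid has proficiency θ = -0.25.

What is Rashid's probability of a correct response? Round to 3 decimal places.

P(θ) = c + (1 − c) · 1 / (1 + exp(−D·a(θ − b)))
Exponent: 1.7 × 1.0 × (-0.25 − (-1.5)) = 2.1250
1/(1 + e^{-2.1250}) = 0.8933
P = 0.20 + 0.80 × 0.8933 = 0.9146

0.915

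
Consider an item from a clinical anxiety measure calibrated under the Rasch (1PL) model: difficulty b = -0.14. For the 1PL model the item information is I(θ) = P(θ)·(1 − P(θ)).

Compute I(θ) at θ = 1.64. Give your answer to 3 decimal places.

P = 1/(1+e^{-1.7800}) = 0.8557
P(1−P) = 0.8557 × 0.1443 = 0.1235
I = P(1−P) = 0.12348

0.123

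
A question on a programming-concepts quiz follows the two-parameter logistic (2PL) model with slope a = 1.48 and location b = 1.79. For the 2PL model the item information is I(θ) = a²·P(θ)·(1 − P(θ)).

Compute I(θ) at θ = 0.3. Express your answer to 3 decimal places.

0.196

P = 1/(1+e^{2.2052}) = 0.0993
P(1−P) = 0.0993 × 0.9007 = 0.0894
I = a² × P(1−P) = 1.48² × 0.0894 = 0.19588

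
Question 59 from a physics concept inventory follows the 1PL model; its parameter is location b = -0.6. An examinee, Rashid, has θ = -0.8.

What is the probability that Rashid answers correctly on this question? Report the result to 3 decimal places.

0.450

P(θ) = 1 / (1 + exp(−(θ − b)))
Exponent: (-0.8 − (-0.6)) = -0.2000
1/(1 + e^{0.2000}) = 0.4502
P = 0.4502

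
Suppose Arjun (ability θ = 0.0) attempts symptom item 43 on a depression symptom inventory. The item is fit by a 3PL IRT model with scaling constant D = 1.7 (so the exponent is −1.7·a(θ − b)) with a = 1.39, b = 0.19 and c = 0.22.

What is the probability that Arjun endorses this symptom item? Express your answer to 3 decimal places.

P(θ) = c + (1 − c) · 1 / (1 + exp(−D·a(θ − b)))
Exponent: 1.7 × 1.39 × (0.0 − 0.19) = -0.4490
1/(1 + e^{0.4490}) = 0.3896
P = 0.22 + 0.78 × 0.3896 = 0.5239

0.524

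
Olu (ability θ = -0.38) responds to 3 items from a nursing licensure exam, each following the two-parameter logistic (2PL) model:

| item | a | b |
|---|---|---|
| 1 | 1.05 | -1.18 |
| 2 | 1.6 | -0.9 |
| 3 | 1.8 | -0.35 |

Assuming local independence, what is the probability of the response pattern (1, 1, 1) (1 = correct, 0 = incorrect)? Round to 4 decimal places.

P(θ) = 1 / (1 + exp(−a(θ − b)))
P_1 = 1/(1+e^{-0.8400}) = 0.6985
P_2 = 1/(1+e^{-0.8320}) = 0.6968
P_3 = 1/(1+e^{0.0540}) = 0.4865
L = P_1 × P_2 × P_3 = 0.6985 × 0.6968 × 0.4865 = 0.23677

0.2368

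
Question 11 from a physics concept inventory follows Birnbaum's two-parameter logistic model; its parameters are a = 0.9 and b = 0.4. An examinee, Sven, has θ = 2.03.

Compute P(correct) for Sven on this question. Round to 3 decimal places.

P(θ) = 1 / (1 + exp(−a(θ − b)))
Exponent: 0.9 × (2.03 − 0.4) = 1.4670
1/(1 + e^{-1.4670}) = 0.8126

0.813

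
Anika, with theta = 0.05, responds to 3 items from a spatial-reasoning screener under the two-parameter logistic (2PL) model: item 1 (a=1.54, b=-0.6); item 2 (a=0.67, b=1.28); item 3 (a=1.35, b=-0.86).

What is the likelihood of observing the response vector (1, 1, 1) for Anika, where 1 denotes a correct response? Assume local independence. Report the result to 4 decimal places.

P(theta) = 1 / (1 + exp(−a(theta − b)))
P_1 = 1/(1+e^{-1.0010}) = 0.7313
P_2 = 1/(1+e^{0.8241}) = 0.3049
P_3 = 1/(1+e^{-1.2285}) = 0.7736
L = P_1 × P_2 × P_3 = 0.7313 × 0.3049 × 0.7736 = 0.17247

0.1725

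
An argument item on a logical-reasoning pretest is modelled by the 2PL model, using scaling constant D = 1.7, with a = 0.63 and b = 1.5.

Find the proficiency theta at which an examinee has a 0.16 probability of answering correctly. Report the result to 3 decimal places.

P(theta) = 1 / (1 + exp(−D·a(theta − b)))
logit = ln(0.1600/0.8400) = -1.6582
theta = b + logit/(1.7·a) = 1.5 + (-1.6582)/1.0710 = -0.0483

-0.048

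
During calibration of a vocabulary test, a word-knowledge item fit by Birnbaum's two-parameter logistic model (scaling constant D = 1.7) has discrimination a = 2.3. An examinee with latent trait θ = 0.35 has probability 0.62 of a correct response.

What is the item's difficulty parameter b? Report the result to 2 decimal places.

0.22

P(θ) = 1 / (1 + exp(−D·a(θ − b)))
logit(0.62) = ln(0.62/0.38) = 0.4895
b = θ − logit/(1.7·a) = 0.35 − 0.4895/3.9100 = 0.2248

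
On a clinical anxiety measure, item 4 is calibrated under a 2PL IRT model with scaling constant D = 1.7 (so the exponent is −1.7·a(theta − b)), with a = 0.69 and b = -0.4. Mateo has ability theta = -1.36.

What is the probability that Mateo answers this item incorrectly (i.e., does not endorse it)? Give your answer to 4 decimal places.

P(theta) = 1 / (1 + exp(−D·a(theta − b)))
Exponent: 1.7 × 0.69 × (-1.36 − (-0.4)) = -1.1261
1/(1 + e^{1.1261}) = 0.2449
P = 0.2449
P(incorrect) = 1 − 0.2449 = 0.7551

0.7551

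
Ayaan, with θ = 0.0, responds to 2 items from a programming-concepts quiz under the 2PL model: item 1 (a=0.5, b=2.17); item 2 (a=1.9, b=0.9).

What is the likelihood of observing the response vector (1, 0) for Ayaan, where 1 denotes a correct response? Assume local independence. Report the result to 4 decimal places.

0.2139

P(θ) = 1 / (1 + exp(−a(θ − b)))
P_1 = 1/(1+e^{1.0850}) = 0.2526
P_2 = 1/(1+e^{1.7100}) = 0.1532
L = P_1 × (1−P_2) = 0.2526 × 0.8468 = 0.21388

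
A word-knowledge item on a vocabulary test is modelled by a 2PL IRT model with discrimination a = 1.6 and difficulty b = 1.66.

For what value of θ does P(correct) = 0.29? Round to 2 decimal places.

P(θ) = 1 / (1 + exp(−a(θ − b)))
logit = ln(0.2900/0.7100) = -0.8954
θ = b + logit/(a) = 1.66 + (-0.8954)/1.6000 = 1.1004

1.10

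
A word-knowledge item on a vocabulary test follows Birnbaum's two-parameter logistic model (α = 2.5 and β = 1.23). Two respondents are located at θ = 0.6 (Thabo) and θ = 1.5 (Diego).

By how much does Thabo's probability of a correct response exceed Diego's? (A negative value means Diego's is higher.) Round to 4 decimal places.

-0.4911

P(θ) = 1 / (1 + exp(−α(θ − β)))
P(Thabo) = 0.1715  [exponent -1.5750]
P(Diego) = 0.6626  [exponent 0.6750]
Difference = 0.1715 − 0.6626 = -0.4911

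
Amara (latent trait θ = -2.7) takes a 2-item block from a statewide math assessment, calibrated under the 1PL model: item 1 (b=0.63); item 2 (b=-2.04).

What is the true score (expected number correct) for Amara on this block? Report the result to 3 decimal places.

0.375

P(θ) = 1 / (1 + exp(−(θ − b)))
P_1 = 1/(1+e^{3.3300}) = 0.0346
P_2 = 1/(1+e^{0.6600}) = 0.3407
E[score] = 0.0346 + 0.3407 = 0.3753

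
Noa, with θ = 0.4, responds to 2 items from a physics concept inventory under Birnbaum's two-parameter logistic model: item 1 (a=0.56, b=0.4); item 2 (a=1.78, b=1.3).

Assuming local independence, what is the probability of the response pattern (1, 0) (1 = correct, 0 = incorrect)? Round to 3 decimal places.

P(θ) = 1 / (1 + exp(−a(θ − b)))
P_1 = 1/(1+e^{0.0000}) = 0.5000
P_2 = 1/(1+e^{1.6020}) = 0.1677
L = P_1 × (1−P_2) = 0.5000 × 0.8323 = 0.41615

0.416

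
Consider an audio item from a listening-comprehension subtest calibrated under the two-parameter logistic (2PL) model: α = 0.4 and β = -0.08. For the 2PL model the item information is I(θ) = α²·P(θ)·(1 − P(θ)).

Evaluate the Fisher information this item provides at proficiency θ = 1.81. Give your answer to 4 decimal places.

P = 1/(1+e^{-0.7560}) = 0.6805
P(1−P) = 0.6805 × 0.3195 = 0.2174
I = α² × P(1−P) = 0.4² × 0.2174 = 0.03479

0.0348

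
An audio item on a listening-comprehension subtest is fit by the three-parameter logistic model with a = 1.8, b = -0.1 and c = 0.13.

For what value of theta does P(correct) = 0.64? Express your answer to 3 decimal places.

0.094

P(theta) = c + (1 − c) · 1 / (1 + exp(−a(theta − b)))
Remove guessing floor: (0.64 − 0.13)/(1 − 0.13) = 0.5862
logit = ln(0.5862/0.4138) = 0.3483
theta = b + logit/(a) = -0.1 + 0.3483/1.8000 = 0.0935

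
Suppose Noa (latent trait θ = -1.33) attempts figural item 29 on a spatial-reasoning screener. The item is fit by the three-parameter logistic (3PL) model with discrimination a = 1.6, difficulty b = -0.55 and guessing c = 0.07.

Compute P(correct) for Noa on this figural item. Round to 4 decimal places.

0.2774

P(θ) = c + (1 − c) · 1 / (1 + exp(−a(θ − b)))
Exponent: 1.6 × (-1.33 − (-0.55)) = -1.2480
1/(1 + e^{1.2480}) = 0.2230
P = 0.07 + 0.93 × 0.2230 = 0.2774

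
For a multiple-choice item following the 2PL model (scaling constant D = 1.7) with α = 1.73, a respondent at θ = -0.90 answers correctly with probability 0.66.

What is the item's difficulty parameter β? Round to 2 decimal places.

P(θ) = 1 / (1 + exp(−D·α(θ − β)))
logit(0.66) = ln(0.66/0.34) = 0.6633
β = θ − logit/(1.7·α) = -0.90 − 0.6633/2.9410 = -1.1255

-1.13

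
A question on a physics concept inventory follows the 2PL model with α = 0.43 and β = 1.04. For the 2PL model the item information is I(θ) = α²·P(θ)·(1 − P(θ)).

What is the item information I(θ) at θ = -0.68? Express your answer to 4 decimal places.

P = 1/(1+e^{0.7396}) = 0.3231
P(1−P) = 0.3231 × 0.6769 = 0.2187
I = α² × P(1−P) = 0.43² × 0.2187 = 0.04044

0.0404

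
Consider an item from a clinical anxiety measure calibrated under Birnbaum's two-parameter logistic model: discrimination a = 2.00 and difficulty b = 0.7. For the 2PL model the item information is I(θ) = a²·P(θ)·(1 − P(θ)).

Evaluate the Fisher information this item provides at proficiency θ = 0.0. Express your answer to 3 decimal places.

P = 1/(1+e^{1.4000}) = 0.1978
P(1−P) = 0.1978 × 0.8022 = 0.1587
I = a² × P(1−P) = 2.00² × 0.1587 = 0.63474

0.635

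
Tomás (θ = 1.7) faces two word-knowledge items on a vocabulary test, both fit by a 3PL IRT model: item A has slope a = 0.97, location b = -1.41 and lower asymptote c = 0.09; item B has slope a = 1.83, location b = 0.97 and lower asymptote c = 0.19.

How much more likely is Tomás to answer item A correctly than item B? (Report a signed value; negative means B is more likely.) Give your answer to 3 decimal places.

0.126

P(θ) = c + (1 − c) · 1 / (1 + exp(−a(θ − b)))
P_A = 0.9575
P_B = 0.8314
P_A − P_B = 0.1262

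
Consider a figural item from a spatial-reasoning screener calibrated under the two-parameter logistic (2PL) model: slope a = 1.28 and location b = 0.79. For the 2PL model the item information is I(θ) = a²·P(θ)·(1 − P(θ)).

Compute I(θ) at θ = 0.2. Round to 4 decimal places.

0.3563

P = 1/(1+e^{0.7552}) = 0.3197
P(1−P) = 0.3197 × 0.6803 = 0.2175
I = a² × P(1−P) = 1.28² × 0.2175 = 0.35633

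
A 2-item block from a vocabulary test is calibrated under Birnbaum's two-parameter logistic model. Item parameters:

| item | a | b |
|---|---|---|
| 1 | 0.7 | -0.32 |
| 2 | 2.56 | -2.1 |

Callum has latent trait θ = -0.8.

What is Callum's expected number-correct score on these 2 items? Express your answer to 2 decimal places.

P(θ) = 1 / (1 + exp(−a(θ − b)))
P_1 = 1/(1+e^{0.3360}) = 0.4168
P_2 = 1/(1+e^{-3.3280}) = 0.9654
E[score] = 0.4168 + 0.9654 = 1.3822

1.38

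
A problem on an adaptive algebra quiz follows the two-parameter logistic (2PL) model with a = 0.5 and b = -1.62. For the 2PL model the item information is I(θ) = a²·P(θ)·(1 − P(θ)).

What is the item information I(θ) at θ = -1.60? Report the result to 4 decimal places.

0.0625

P = 1/(1+e^{-0.0100}) = 0.5025
P(1−P) = 0.5025 × 0.4975 = 0.2500
I = a² × P(1−P) = 0.5² × 0.2500 = 0.06250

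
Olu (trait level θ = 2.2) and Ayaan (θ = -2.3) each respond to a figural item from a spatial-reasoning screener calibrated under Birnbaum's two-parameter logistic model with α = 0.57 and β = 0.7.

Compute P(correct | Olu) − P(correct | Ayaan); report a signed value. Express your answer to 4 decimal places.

P(θ) = 1 / (1 + exp(−α(θ − β)))
P(Olu) = 0.7016  [exponent 0.8550]
P(Ayaan) = 0.1532  [exponent -1.7100]
Difference = 0.7016 − 0.1532 = 0.5485

0.5485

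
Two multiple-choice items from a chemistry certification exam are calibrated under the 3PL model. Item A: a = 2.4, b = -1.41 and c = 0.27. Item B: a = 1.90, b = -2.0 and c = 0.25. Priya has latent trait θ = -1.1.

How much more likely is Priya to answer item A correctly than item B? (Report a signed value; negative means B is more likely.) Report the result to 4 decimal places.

P(θ) = c + (1 − c) · 1 / (1 + exp(−a(θ − b)))
P_A = 0.7648
P_B = 0.8851
P_A − P_B = -0.1203

-0.1203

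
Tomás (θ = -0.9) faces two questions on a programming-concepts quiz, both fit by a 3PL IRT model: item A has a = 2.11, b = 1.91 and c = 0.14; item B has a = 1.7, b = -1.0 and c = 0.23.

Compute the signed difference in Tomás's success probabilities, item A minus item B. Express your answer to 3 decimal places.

P(θ) = c + (1 − c) · 1 / (1 + exp(−a(θ − b)))
P_A = 0.1423
P_B = 0.6476
P_A − P_B = -0.5054

-0.505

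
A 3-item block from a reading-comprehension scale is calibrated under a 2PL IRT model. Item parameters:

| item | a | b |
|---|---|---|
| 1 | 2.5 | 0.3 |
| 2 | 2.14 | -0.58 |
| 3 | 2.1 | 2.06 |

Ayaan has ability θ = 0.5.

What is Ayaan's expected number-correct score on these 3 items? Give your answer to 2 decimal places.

1.57

P(θ) = 1 / (1 + exp(−a(θ − b)))
P_1 = 1/(1+e^{-0.5000}) = 0.6225
P_2 = 1/(1+e^{-2.3112}) = 0.9098
P_3 = 1/(1+e^{3.2760}) = 0.0364
E[score] = 0.6225 + 0.9098 + 0.0364 = 1.5687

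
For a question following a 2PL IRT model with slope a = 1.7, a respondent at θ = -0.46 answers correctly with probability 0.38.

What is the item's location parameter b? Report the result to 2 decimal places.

-0.17

P(θ) = 1 / (1 + exp(−a(θ − b)))
logit(0.38) = ln(0.38/0.62) = -0.4895
b = θ − logit/(a) = -0.46 − (-0.4895)/1.7000 = -0.1720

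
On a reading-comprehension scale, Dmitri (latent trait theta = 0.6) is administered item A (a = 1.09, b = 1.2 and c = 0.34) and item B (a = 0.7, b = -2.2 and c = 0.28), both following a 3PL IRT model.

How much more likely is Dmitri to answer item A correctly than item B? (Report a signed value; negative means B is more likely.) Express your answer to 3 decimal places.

P(theta) = c + (1 − c) · 1 / (1 + exp(−a(theta − b)))
P_A = 0.5658
P_B = 0.9111
P_A − P_B = -0.3453

-0.345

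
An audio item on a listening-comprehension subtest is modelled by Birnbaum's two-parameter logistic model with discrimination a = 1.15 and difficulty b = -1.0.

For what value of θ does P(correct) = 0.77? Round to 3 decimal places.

0.051

P(θ) = 1 / (1 + exp(−a(θ − b)))
logit = ln(0.7700/0.2300) = 1.2083
θ = b + logit/(a) = -1.0 + 1.2083/1.1500 = 0.0507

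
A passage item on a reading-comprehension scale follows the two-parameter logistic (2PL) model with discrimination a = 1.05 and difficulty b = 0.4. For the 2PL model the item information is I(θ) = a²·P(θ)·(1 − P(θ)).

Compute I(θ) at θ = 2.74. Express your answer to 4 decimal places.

0.0802

P = 1/(1+e^{-2.4570}) = 0.9211
P(1−P) = 0.9211 × 0.0789 = 0.0727
I = a² × P(1−P) = 1.05² × 0.0727 = 0.08015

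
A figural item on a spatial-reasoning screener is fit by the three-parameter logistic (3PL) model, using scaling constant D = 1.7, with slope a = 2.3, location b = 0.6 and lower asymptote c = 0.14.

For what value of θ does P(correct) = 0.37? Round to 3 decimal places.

0.342

P(θ) = c + (1 − c) · 1 / (1 + exp(−D·a(θ − b)))
Remove guessing floor: (0.37 − 0.14)/(1 − 0.14) = 0.2674
logit = ln(0.2674/0.7326) = -1.0076
θ = b + logit/(1.7·a) = 0.6 + (-1.0076)/3.9100 = 0.3423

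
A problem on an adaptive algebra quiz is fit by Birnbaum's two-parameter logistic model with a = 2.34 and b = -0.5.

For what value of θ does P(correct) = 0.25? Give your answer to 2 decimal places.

-0.97

P(θ) = 1 / (1 + exp(−a(θ − b)))
logit = ln(0.2500/0.7500) = -1.0986
θ = b + logit/(a) = -0.5 + (-1.0986)/2.3400 = -0.9695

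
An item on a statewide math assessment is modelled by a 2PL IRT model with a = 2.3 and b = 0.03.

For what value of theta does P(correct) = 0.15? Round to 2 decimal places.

P(theta) = 1 / (1 + exp(−a(theta − b)))
logit = ln(0.1500/0.8500) = -1.7346
theta = b + logit/(a) = 0.03 + (-1.7346)/2.3000 = -0.7242

-0.72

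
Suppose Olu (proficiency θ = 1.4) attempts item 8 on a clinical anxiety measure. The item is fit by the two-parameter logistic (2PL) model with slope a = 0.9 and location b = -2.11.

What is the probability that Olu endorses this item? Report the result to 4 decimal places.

0.9593

P(θ) = 1 / (1 + exp(−a(θ − b)))
Exponent: 0.9 × (1.4 − (-2.11)) = 3.1590
1/(1 + e^{-3.1590}) = 0.9593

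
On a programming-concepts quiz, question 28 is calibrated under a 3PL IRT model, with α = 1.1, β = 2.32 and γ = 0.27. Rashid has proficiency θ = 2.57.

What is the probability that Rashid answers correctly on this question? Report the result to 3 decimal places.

P(θ) = γ + (1 − γ) · 1 / (1 + exp(−α(θ − β)))
Exponent: 1.1 × (2.57 − 2.32) = 0.2750
1/(1 + e^{-0.2750}) = 0.5683
P = 0.27 + 0.73 × 0.5683 = 0.6849

0.685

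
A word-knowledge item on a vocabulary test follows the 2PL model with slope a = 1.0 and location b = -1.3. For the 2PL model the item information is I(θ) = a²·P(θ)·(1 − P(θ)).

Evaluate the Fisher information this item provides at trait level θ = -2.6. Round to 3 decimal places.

P = 1/(1+e^{1.3000}) = 0.2142
P(1−P) = 0.2142 × 0.7858 = 0.1683
I = a² × P(1−P) = 1.0² × 0.1683 = 0.16830

0.168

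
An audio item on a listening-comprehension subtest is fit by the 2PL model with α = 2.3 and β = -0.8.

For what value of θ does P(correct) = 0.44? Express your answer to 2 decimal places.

P(θ) = 1 / (1 + exp(−α(θ − β)))
logit = ln(0.4400/0.5600) = -0.2412
θ = β + logit/(α) = -0.8 + (-0.2412)/2.3000 = -0.9049

-0.90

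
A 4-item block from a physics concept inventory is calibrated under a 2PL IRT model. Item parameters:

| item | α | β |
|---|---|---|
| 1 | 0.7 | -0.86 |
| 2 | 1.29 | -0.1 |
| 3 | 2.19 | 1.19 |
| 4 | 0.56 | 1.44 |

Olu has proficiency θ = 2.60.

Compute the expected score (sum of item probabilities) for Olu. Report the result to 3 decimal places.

3.502

P(θ) = 1 / (1 + exp(−α(θ − β)))
P_1 = 1/(1+e^{-2.4220}) = 0.9185
P_2 = 1/(1+e^{-3.4830}) = 0.9702
P_3 = 1/(1+e^{-3.0879}) = 0.9564
P_4 = 1/(1+e^{-0.6496}) = 0.6569
E[score] = 0.9185 + 0.9702 + 0.9564 + 0.6569 = 3.5020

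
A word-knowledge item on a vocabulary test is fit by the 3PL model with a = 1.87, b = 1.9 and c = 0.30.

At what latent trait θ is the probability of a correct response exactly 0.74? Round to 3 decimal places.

2.181

P(θ) = c + (1 − c) · 1 / (1 + exp(−a(θ − b)))
Remove guessing floor: (0.74 − 0.30)/(1 − 0.30) = 0.6286
logit = ln(0.6286/0.3714) = 0.5261
θ = b + logit/(a) = 1.9 + 0.5261/1.8700 = 2.1813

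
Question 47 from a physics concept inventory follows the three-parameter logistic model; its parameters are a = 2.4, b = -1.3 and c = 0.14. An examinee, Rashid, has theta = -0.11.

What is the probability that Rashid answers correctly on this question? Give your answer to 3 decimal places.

0.953

P(theta) = c + (1 − c) · 1 / (1 + exp(−a(theta − b)))
Exponent: 2.4 × (-0.11 − (-1.3)) = 2.8560
1/(1 + e^{-2.8560}) = 0.9456
P = 0.14 + 0.86 × 0.9456 = 0.9532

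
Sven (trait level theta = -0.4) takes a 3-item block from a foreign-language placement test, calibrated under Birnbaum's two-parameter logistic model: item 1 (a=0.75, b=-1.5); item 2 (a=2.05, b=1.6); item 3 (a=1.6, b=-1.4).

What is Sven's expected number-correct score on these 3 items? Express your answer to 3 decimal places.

P(theta) = 1 / (1 + exp(−a(theta − b)))
P_1 = 1/(1+e^{-0.8250}) = 0.6953
P_2 = 1/(1+e^{4.1000}) = 0.0163
P_3 = 1/(1+e^{-1.6000}) = 0.8320
E[score] = 0.6953 + 0.0163 + 0.8320 = 1.5436

1.544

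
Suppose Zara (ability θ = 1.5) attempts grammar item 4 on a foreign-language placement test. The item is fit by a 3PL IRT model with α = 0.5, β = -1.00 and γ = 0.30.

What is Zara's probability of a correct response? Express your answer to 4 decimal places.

0.8441

P(θ) = γ + (1 − γ) · 1 / (1 + exp(−α(θ − β)))
Exponent: 0.5 × (1.5 − (-1.00)) = 1.2500
1/(1 + e^{-1.2500}) = 0.7773
P = 0.30 + 0.70 × 0.7773 = 0.8441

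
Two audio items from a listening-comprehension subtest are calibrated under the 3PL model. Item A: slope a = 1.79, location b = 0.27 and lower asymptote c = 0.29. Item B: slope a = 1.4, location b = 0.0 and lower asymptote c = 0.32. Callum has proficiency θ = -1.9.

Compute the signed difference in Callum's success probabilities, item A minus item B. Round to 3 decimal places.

P(θ) = c + (1 − c) · 1 / (1 + exp(−a(θ − b)))
P_A = 0.3043
P_B = 0.3645
P_A − P_B = -0.0602

-0.060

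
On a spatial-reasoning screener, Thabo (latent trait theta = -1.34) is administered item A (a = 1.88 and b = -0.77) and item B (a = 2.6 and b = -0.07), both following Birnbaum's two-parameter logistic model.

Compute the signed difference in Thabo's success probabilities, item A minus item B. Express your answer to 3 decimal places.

0.220

P(theta) = 1 / (1 + exp(−a(theta − b)))
P_A = 0.2551
P_B = 0.0355
P_A − P_B = 0.2196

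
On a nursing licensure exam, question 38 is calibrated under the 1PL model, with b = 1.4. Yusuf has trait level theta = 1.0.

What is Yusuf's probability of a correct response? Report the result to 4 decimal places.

0.4013

P(theta) = 1 / (1 + exp(−(theta − b)))
Exponent: (1.0 − 1.4) = -0.4000
1/(1 + e^{0.4000}) = 0.4013
P = 0.4013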